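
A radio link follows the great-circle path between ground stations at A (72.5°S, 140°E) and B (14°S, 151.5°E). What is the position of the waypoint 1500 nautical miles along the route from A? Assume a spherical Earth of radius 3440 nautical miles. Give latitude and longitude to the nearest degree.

≈ (48°S, 148°E)

Convert each endpoint to a unit vector on the sphere (x = cos φ cos λ, y = cos φ sin λ, z = sin φ).
The central angle between the endpoints is δ = arccos(p₁·p₂) ≈ 1.028 rad (58.9°). The total great-circle distance is δ·R ≈ 1.028 × 3440 ≈ 3536 nmi, so the target fraction is f = 1500/3536 ≈ 0.424.
Interpolate at f ≈ 0.424 with slerp weights a = sin((1−f)δ)/sin δ ≈ 0.652, b = sin(fδ)/sin δ ≈ 0.493.
p = a·p₁ + b·p₂ ≈ (-0.571, 0.354, -0.741); φ = arcsin(p_z) ≈ -47.80°, λ = atan2(p_y, p_x) ≈ 148.17°.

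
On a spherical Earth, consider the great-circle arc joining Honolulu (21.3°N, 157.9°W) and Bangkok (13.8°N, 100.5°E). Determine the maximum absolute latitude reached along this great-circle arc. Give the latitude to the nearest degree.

The great circle lies in the plane with unit normal n̂ = (p₁ × p₂)/|p₁ × p₂|.
Here n̂_z ≈ -0.890; the vertex latitude is φ_max = arccos|n̂_z| ≈ 27.1°.
Check via Clairaut: cos φ_max = |cos φ₁| · sin C = cos(21.3°)·sin(72.9°) ≈ 0.890, again giving ≈ 27.1°.

≈ 27°N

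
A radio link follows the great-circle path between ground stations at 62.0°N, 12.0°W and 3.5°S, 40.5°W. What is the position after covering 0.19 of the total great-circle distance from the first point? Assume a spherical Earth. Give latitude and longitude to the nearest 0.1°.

≈ 50.2°N, 22.4°W

Write both endpoints as unit vectors p₁, p₂ with components (cos φ cos λ, cos φ sin λ, sin φ).
The central angle between the endpoints is δ = arccos(p₁·p₂) ≈ 1.205 rad (69.0°).
Interpolate at f = 0.19 with slerp weights a = sin((1−f)δ)/sin δ ≈ 0.887, b = sin(fδ)/sin δ ≈ 0.243.
p = a·p₁ + b·p₂ ≈ (0.592, -0.244, 0.768); φ = arcsin(p_z) ≈ 50.20°, λ = atan2(p_y, p_x) ≈ -22.42°.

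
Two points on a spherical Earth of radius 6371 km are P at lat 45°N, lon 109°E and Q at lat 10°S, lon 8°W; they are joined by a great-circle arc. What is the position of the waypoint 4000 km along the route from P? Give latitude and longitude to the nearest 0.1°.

The haversine formula gives a central angle δ ≈ 2.025 rad (116.0°) between the endpoints. The total great-circle distance is δ·R ≈ 2.025 × 6371 ≈ 12903 km, so the target fraction is f = 4000/12903 ≈ 0.310.
Interpolate at f ≈ 0.310 with slerp weights a = sin((1−f)δ)/sin δ ≈ 1.096, b = sin(fδ)/sin δ ≈ 0.654.
p = a·p₁ + b·p₂ ≈ (0.385, 0.643, 0.662); φ = arcsin(p_z) ≈ 41.43°, λ = atan2(p_y, p_x) ≈ 59.09°.

≈ lat 41.4°N, lon 59.1°E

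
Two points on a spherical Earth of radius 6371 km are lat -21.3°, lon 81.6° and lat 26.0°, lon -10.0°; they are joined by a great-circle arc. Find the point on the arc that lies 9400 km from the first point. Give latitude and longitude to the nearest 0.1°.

≈ lat 20.0°, lon 6.1°

From cos δ = sin φ₁ sin φ₂ + cos φ₁ cos φ₂ cos Δλ, the central angle is δ ≈ 1.754 rad (100.5°). The total great-circle distance is δ·R ≈ 1.754 × 6371 ≈ 11178 km, so the target fraction is f = 9400/11178 ≈ 0.841.
Interpolate at f ≈ 0.841 with slerp weights a = sin((1−f)δ)/sin δ ≈ 0.280, b = sin(fδ)/sin δ ≈ 1.012.
p = a·p₁ + b·p₂ ≈ (0.934, 0.100, 0.342); φ = arcsin(p_z) ≈ 20.00°, λ = atan2(p_y, p_x) ≈ 6.12°.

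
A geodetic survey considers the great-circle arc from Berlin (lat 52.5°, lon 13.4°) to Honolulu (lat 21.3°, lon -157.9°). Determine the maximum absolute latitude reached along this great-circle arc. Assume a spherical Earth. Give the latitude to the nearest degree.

The great circle lies in the plane with unit normal n̂ = (p₁ × p₂)/|p₁ × p₂|.
Here n̂_z ≈ -0.089; the vertex latitude is φ_max = arccos|n̂_z| ≈ 84.9°.
Check via Clairaut: cos φ_max = |cos φ₁| · sin C = cos(52.5°)·sin(8.4°) ≈ 0.089, again giving ≈ 84.9°.

≈ 85°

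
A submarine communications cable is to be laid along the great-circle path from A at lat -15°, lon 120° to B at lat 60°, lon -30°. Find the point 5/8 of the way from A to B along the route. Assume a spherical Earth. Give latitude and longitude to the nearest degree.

≈ lat 60°, lon 80°

Convert each endpoint to a unit vector on the sphere (x = cos φ cos λ, y = cos φ sin λ, z = sin φ).
The central angle between the endpoints is δ = arccos(p₁·p₂) ≈ 2.268 rad (130.0°).
Interpolate at f = 5/8 with slerp weights a = sin((1−f)δ)/sin δ ≈ 0.981, b = sin(fδ)/sin δ ≈ 1.290.
p = a·p₁ + b·p₂ ≈ (0.085, 0.498, 0.863); φ = arcsin(p_z) ≈ 59.65°, λ = atan2(p_y, p_x) ≈ 80.35°.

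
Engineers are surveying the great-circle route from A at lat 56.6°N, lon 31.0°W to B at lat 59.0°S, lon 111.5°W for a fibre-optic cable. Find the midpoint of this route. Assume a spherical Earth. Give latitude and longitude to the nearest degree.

≈ lat 2°S, lon 70°W

Convert each endpoint to a unit vector on the sphere (x = cos φ cos λ, y = cos φ sin λ, z = sin φ).
The central angle between the endpoints is δ = arccos(p₁·p₂) ≈ 2.303 rad (132.0°).
Interpolate at f = 1/2 with slerp weights a = sin((1−f)δ)/sin δ ≈ 1.229, b = sin(fδ)/sin δ ≈ 1.229.
p = a·p₁ + b·p₂ ≈ (0.348, -0.937, -0.027); φ = arcsin(p_z) ≈ -1.57°, λ = atan2(p_y, p_x) ≈ -69.64°.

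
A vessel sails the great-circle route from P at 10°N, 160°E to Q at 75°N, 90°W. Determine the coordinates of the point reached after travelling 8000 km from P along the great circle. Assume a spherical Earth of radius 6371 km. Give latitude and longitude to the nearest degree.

≈ 74°N, 142°W

From cos δ = sin φ₁ sin φ₂ + cos φ₁ cos φ₂ cos Δλ, the central angle is δ ≈ 1.490 rad (85.4°). The total great-circle distance is δ·R ≈ 1.490 × 6371 ≈ 9494 km, so the target fraction is f = 8000/9494 ≈ 0.843.
Interpolate at f ≈ 0.843 with slerp weights a = sin((1−f)δ)/sin δ ≈ 0.233, b = sin(fδ)/sin δ ≈ 0.954.
p = a·p₁ + b·p₂ ≈ (-0.216, -0.168, 0.962); φ = arcsin(p_z) ≈ 74.12°, λ = atan2(p_y, p_x) ≈ -142.02°.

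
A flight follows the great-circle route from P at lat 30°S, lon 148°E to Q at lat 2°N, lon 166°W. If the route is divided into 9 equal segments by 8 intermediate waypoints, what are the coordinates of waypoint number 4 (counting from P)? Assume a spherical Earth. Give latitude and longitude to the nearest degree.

≈ lat 17°S, lon 170°E

Convert each endpoint to a unit vector on the sphere (x = cos φ cos λ, y = cos φ sin λ, z = sin φ).
The central angle between the endpoints is δ = arccos(p₁·p₂) ≈ 0.947 rad (54.3°).
Interpolate at f = 4/9 with slerp weights a = sin((1−f)δ)/sin δ ≈ 0.619, b = sin(fδ)/sin δ ≈ 0.503.
p = a·p₁ + b·p₂ ≈ (-0.943, 0.162, -0.292); φ = arcsin(p_z) ≈ -16.97°, λ = atan2(p_y, p_x) ≈ 170.23°.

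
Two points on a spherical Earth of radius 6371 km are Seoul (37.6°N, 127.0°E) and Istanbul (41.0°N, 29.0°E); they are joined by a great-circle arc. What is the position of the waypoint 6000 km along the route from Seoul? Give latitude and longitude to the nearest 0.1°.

≈ (48.9°N, 51.3°E)

Convert each endpoint to a unit vector on the sphere (x = cos φ cos λ, y = cos φ sin λ, z = sin φ).
The central angle between the endpoints is δ = arccos(p₁·p₂) ≈ 1.248 rad (71.5°). The total great-circle distance is δ·R ≈ 1.248 × 6371 ≈ 7952 km, so the target fraction is f = 6000/7952 ≈ 0.755.
Interpolate at f ≈ 0.755 with slerp weights a = sin((1−f)δ)/sin δ ≈ 0.318, b = sin(fδ)/sin δ ≈ 0.853.
p = a·p₁ + b·p₂ ≈ (0.411, 0.513, 0.753); φ = arcsin(p_z) ≈ 48.89°, λ = atan2(p_y, p_x) ≈ 51.30°.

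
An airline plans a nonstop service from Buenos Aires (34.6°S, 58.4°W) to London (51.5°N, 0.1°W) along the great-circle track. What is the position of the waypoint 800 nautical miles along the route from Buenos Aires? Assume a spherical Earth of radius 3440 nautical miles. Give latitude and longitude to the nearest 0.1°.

≈ (23.1°S, 50.7°W)

Convert each endpoint to a unit vector on the sphere (x = cos φ cos λ, y = cos φ sin λ, z = sin φ).
The central angle between the endpoints is δ = arccos(p₁·p₂) ≈ 1.747 rad (100.1°). The total great-circle distance is δ·R ≈ 1.747 × 3440 ≈ 6009 nmi, so the target fraction is f = 800/6009 ≈ 0.133.
Interpolate at f ≈ 0.133 with slerp weights a = sin((1−f)δ)/sin δ ≈ 1.014, b = sin(fδ)/sin δ ≈ 0.234.
p = a·p₁ + b·p₂ ≈ (0.583, -0.711, -0.393); φ = arcsin(p_z) ≈ -23.12°, λ = atan2(p_y, p_x) ≈ -50.65°.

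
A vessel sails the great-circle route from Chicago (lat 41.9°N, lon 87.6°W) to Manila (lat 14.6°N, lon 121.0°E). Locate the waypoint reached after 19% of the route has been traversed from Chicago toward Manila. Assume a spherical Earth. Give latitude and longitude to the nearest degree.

Write both endpoints as unit vectors p₁, p₂ with components (cos φ cos λ, cos φ sin λ, sin φ).
The central angle between the endpoints is δ = arccos(p₁·p₂) ≈ 2.053 rad (117.6°).
Interpolate at f = 0.19 with slerp weights a = sin((1−f)δ)/sin δ ≈ 1.124, b = sin(fδ)/sin δ ≈ 0.429.
p = a·p₁ + b·p₂ ≈ (-0.179, -0.480, 0.859); φ = arcsin(p_z) ≈ 59.20°, λ = atan2(p_y, p_x) ≈ -110.45°.

≈ lat 59°N, lon 110°W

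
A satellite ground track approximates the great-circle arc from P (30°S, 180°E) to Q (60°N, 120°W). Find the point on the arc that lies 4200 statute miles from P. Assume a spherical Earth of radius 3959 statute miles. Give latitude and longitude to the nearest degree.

≈ (26°N, 155°W)

The haversine formula gives a central angle δ ≈ 1.789 rad (102.5°) between the endpoints. The total great-circle distance is δ·R ≈ 1.789 × 3959 ≈ 7083 mi, so the target fraction is f = 4200/7083 ≈ 0.593.
Interpolate at f ≈ 0.593 with slerp weights a = sin((1−f)δ)/sin δ ≈ 0.682, b = sin(fδ)/sin δ ≈ 0.894.
p = a·p₁ + b·p₂ ≈ (-0.814, -0.387, 0.433); φ = arcsin(p_z) ≈ 25.68°, λ = atan2(p_y, p_x) ≈ -154.56°.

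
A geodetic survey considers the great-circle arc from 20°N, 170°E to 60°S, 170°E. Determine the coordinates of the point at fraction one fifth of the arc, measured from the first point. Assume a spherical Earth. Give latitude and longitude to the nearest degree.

Write both endpoints as unit vectors p₁, p₂ with components (cos φ cos λ, cos φ sin λ, sin φ).
The central angle between the endpoints is δ = arccos(p₁·p₂) ≈ 1.396 rad (80.0°).
Interpolate at f = 1/5 with slerp weights a = sin((1−f)δ)/sin δ ≈ 0.913, b = sin(fδ)/sin δ ≈ 0.280.
p = a·p₁ + b·p₂ ≈ (-0.982, 0.173, 0.070); φ = arcsin(p_z) ≈ 4.00°, λ = atan2(p_y, p_x) ≈ 170.00°.

≈ 4°N, 170°E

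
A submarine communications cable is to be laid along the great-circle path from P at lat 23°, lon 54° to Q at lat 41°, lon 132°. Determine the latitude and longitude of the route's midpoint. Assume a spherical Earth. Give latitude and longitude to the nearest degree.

Convert each endpoint to a unit vector on the sphere (x = cos φ cos λ, y = cos φ sin λ, z = sin φ).
The central angle between the endpoints is δ = arccos(p₁·p₂) ≈ 1.158 rad (66.4°).
Interpolate at f = 1/2 with slerp weights a = sin((1−f)δ)/sin δ ≈ 0.597, b = sin(fδ)/sin δ ≈ 0.597.
p = a·p₁ + b·p₂ ≈ (0.022, 0.780, 0.625); φ = arcsin(p_z) ≈ 38.71°, λ = atan2(p_y, p_x) ≈ 88.42°.

≈ lat 39°, lon 88°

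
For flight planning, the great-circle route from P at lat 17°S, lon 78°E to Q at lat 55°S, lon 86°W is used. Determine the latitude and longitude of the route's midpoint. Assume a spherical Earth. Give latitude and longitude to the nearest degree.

The haversine formula gives a central angle δ ≈ 1.863 rad (106.7°) between the endpoints.
Interpolate at f = 1/2 with slerp weights a = sin((1−f)δ)/sin δ ≈ 0.838, b = sin(fδ)/sin δ ≈ 0.838.
p = a·p₁ + b·p₂ ≈ (0.200, 0.304, -0.931); φ = arcsin(p_z) ≈ -68.64°, λ = atan2(p_y, p_x) ≈ 56.67°.

≈ lat 69°S, lon 57°E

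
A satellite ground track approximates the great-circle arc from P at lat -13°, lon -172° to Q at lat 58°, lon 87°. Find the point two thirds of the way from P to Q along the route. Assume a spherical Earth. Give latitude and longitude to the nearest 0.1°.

≈ lat 44.6°, lon 141.8°

Write both endpoints as unit vectors p₁, p₂ with components (cos φ cos λ, cos φ sin λ, sin φ).
The central angle between the endpoints is δ = arccos(p₁·p₂) ≈ 1.864 rad (106.8°).
Interpolate at f = 2/3 with slerp weights a = sin((1−f)δ)/sin δ ≈ 0.608, b = sin(fδ)/sin δ ≈ 0.989.
p = a·p₁ + b·p₂ ≈ (-0.559, 0.441, 0.702); φ = arcsin(p_z) ≈ 44.58°, λ = atan2(p_y, p_x) ≈ 141.76°.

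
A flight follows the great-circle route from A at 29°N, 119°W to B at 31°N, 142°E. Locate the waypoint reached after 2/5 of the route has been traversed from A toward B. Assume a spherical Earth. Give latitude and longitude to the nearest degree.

≈ 41°N, 157°W

Write both endpoints as unit vectors p₁, p₂ with components (cos φ cos λ, cos φ sin λ, sin φ).
The central angle between the endpoints is δ = arccos(p₁·p₂) ≈ 1.438 rad (82.4°).
Interpolate at f = 2/5 with slerp weights a = sin((1−f)δ)/sin δ ≈ 0.766, b = sin(fδ)/sin δ ≈ 0.549.
p = a·p₁ + b·p₂ ≈ (-0.696, -0.297, 0.654); φ = arcsin(p_z) ≈ 40.86°, λ = atan2(p_y, p_x) ≈ -156.91°.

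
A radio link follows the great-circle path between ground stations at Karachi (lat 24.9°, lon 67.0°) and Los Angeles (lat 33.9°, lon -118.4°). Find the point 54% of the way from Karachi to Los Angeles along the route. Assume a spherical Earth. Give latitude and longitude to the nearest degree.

Write both endpoints as unit vectors p₁, p₂ with components (cos φ cos λ, cos φ sin λ, sin φ).
The central angle between the endpoints is δ = arccos(p₁·p₂) ≈ 2.111 rad (121.0°).
Interpolate at f = 0.54 with slerp weights a = sin((1−f)δ)/sin δ ≈ 0.963, b = sin(fδ)/sin δ ≈ 1.060.
p = a·p₁ + b·p₂ ≈ (-0.077, 0.030, 0.997); φ = arcsin(p_z) ≈ 85.25°, λ = atan2(p_y, p_x) ≈ 158.64°.

≈ lat 85°, lon 159°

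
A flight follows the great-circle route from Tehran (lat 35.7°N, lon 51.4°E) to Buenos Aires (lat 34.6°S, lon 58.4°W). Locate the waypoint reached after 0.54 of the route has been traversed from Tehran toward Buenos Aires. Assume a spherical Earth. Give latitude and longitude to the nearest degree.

≈ lat 2°S, lon 8°W

Write both endpoints as unit vectors p₁, p₂ with components (cos φ cos λ, cos φ sin λ, sin φ).
The central angle between the endpoints is δ = arccos(p₁·p₂) ≈ 2.163 rad (123.9°).
Interpolate at f = 0.54 with slerp weights a = sin((1−f)δ)/sin δ ≈ 1.010, b = sin(fδ)/sin δ ≈ 1.108.
p = a·p₁ + b·p₂ ≈ (0.990, -0.136, -0.040); φ = arcsin(p_z) ≈ -2.28°, λ = atan2(p_y, p_x) ≈ -7.81°.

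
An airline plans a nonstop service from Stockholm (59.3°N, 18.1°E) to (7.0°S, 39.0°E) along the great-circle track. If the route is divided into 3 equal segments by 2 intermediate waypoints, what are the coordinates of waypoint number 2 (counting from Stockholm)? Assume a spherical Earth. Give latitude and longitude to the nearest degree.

≈ (15°N, 34°E)

Convert each endpoint to a unit vector on the sphere (x = cos φ cos λ, y = cos φ sin λ, z = sin φ).
The central angle between the endpoints is δ = arccos(p₁·p₂) ≈ 1.193 rad (68.4°).
Interpolate at f = 2/3 with slerp weights a = sin((1−f)δ)/sin δ ≈ 0.417, b = sin(fδ)/sin δ ≈ 0.768.
p = a·p₁ + b·p₂ ≈ (0.795, 0.546, 0.265); φ = arcsin(p_z) ≈ 15.35°, λ = atan2(p_y, p_x) ≈ 34.49°.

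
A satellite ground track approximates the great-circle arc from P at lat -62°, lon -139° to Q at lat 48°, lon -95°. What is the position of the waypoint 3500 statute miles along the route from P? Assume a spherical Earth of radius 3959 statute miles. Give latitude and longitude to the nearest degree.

≈ lat -14°, lon -115°

From cos δ = sin φ₁ sin φ₂ + cos φ₁ cos φ₂ cos Δλ, the central angle is δ ≈ 2.015 rad (115.5°). The total great-circle distance is δ·R ≈ 2.015 × 3959 ≈ 7979 mi, so the target fraction is f = 3500/7979 ≈ 0.439.
Interpolate at f ≈ 0.439 with slerp weights a = sin((1−f)δ)/sin δ ≈ 1.003, b = sin(fδ)/sin δ ≈ 0.857.
p = a·p₁ + b·p₂ ≈ (-0.405, -0.880, -0.249); φ = arcsin(p_z) ≈ -14.39°, λ = atan2(p_y, p_x) ≈ -114.73°.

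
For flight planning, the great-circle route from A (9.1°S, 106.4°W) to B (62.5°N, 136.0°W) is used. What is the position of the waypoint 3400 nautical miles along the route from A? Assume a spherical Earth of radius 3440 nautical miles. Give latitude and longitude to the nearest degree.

≈ (46°N, 123°W)

The haversine formula gives a central angle δ ≈ 1.312 rad (75.2°) between the endpoints. The total great-circle distance is δ·R ≈ 1.312 × 3440 ≈ 4512 nmi, so the target fraction is f = 3400/4512 ≈ 0.753.
Interpolate at f ≈ 0.753 with slerp weights a = sin((1−f)δ)/sin δ ≈ 0.329, b = sin(fδ)/sin δ ≈ 0.864.
p = a·p₁ + b·p₂ ≈ (-0.379, -0.589, 0.714); φ = arcsin(p_z) ≈ 45.59°, λ = atan2(p_y, p_x) ≈ -122.75°.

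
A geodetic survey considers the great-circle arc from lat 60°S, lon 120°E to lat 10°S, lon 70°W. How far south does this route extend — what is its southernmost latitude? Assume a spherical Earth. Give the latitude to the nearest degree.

≈ 85°S

The great circle lies in the plane with unit normal n̂ = (p₁ × p₂)/|p₁ × p₂|.
Here n̂_z ≈ +0.091; the vertex latitude is φ_max = arccos|n̂_z| ≈ 84.8°.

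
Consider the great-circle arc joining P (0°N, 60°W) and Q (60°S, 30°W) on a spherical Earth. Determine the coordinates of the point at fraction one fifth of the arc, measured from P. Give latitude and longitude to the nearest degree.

≈ (12°S, 56°W)

From cos δ = sin φ₁ sin φ₂ + cos φ₁ cos φ₂ cos Δλ, the central angle is δ ≈ 1.123 rad (64.3°).
Interpolate at f = 1/5 with slerp weights a = sin((1−f)δ)/sin δ ≈ 0.868, b = sin(fδ)/sin δ ≈ 0.247.
p = a·p₁ + b·p₂ ≈ (0.541, -0.813, -0.214); φ = arcsin(p_z) ≈ -12.36°, λ = atan2(p_y, p_x) ≈ -56.37°.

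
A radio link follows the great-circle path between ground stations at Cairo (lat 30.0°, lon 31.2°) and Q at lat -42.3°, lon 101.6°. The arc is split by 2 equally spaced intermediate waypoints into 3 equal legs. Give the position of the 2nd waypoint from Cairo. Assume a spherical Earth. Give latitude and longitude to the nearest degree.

Write both endpoints as unit vectors p₁, p₂ with components (cos φ cos λ, cos φ sin λ, sin φ).
The central angle between the endpoints is δ = arccos(p₁·p₂) ≈ 1.693 rad (97.0°).
Interpolate at f = 2/3 with slerp weights a = sin((1−f)δ)/sin δ ≈ 0.539, b = sin(fδ)/sin δ ≈ 0.911.
p = a·p₁ + b·p₂ ≈ (0.264, 0.901, -0.343); φ = arcsin(p_z) ≈ -20.08°, λ = atan2(p_y, p_x) ≈ 73.69°.

≈ lat -20°, lon 74°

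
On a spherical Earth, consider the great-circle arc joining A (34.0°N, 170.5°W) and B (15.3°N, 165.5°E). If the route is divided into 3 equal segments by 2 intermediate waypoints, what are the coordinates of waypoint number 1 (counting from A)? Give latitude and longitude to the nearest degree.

Write both endpoints as unit vectors p₁, p₂ with components (cos φ cos λ, cos φ sin λ, sin φ).
The central angle between the endpoints is δ = arccos(p₁·p₂) ≈ 0.499 rad (28.6°).
Interpolate at f = 1/3 with slerp weights a = sin((1−f)δ)/sin δ ≈ 0.682, b = sin(fδ)/sin δ ≈ 0.346.
p = a·p₁ + b·p₂ ≈ (-0.881, -0.010, 0.473); φ = arcsin(p_z) ≈ 28.22°, λ = atan2(p_y, p_x) ≈ -179.36°.

≈ (28°N, 179°W)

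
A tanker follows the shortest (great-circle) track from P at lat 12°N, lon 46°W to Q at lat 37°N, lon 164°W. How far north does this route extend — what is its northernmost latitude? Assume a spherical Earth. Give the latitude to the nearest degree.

The great circle lies in the plane with unit normal n̂ = (p₁ × p₂)/|p₁ × p₂|.
Here n̂_z ≈ -0.711; the vertex latitude is φ_max = arccos|n̂_z| ≈ 44.7°.
Check via Clairaut: cos φ_max = |cos φ₁| · sin C = cos(12.0°)·sin(46.6°) ≈ 0.711, again giving ≈ 44.7°.

≈ 45°N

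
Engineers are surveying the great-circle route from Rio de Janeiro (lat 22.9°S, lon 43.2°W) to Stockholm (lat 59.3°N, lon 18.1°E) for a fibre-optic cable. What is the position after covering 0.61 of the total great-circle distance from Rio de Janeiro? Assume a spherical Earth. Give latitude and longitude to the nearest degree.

Convert each endpoint to a unit vector on the sphere (x = cos φ cos λ, y = cos φ sin λ, z = sin φ).
The central angle between the endpoints is δ = arccos(p₁·p₂) ≈ 1.680 rad (96.2°).
Interpolate at f = 0.61 with slerp weights a = sin((1−f)δ)/sin δ ≈ 0.613, b = sin(fδ)/sin δ ≈ 0.860.
p = a·p₁ + b·p₂ ≈ (0.829, -0.250, 0.501); φ = arcsin(p_z) ≈ 30.04°, λ = atan2(p_y, p_x) ≈ -16.80°.

≈ lat 30°N, lon 17°W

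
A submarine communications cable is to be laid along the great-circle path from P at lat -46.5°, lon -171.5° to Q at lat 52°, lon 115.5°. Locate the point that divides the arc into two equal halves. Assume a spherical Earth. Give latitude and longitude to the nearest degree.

≈ lat 3°, lon 154°

Write both endpoints as unit vectors p₁, p₂ with components (cos φ cos λ, cos φ sin λ, sin φ).
The central angle between the endpoints is δ = arccos(p₁·p₂) ≈ 2.035 rad (116.6°).
Interpolate at f = 1/2 with slerp weights a = sin((1−f)δ)/sin δ ≈ 0.951, b = sin(fδ)/sin δ ≈ 0.951.
p = a·p₁ + b·p₂ ≈ (-0.900, 0.432, 0.060); φ = arcsin(p_z) ≈ 3.42°, λ = atan2(p_y, p_x) ≈ 154.36°.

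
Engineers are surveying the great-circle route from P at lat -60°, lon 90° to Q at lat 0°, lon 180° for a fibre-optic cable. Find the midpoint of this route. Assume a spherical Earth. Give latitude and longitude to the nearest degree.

≈ lat -38°, lon 153°

Convert each endpoint to a unit vector on the sphere (x = cos φ cos λ, y = cos φ sin λ, z = sin φ).
The central angle between the endpoints is δ = arccos(p₁·p₂) ≈ 1.571 rad (90.0°).
Interpolate at f = 1/2 with slerp weights a = sin((1−f)δ)/sin δ ≈ 0.707, b = sin(fδ)/sin δ ≈ 0.707.
p = a·p₁ + b·p₂ ≈ (-0.707, 0.354, -0.612); φ = arcsin(p_z) ≈ -37.76°, λ = atan2(p_y, p_x) ≈ 153.43°.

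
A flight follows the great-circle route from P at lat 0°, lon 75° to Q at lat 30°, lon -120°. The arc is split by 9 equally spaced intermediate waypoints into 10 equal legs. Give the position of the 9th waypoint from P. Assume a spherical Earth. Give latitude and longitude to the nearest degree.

≈ lat 43°, lon -129°

The haversine formula gives a central angle δ ≈ 2.562 rad (146.8°) between the endpoints.
Interpolate at f = 9/10 with slerp weights a = sin((1−f)δ)/sin δ ≈ 0.462, b = sin(fδ)/sin δ ≈ 1.354.
p = a·p₁ + b·p₂ ≈ (-0.467, -0.569, 0.677); φ = arcsin(p_z) ≈ 42.62°, λ = atan2(p_y, p_x) ≈ -129.36°.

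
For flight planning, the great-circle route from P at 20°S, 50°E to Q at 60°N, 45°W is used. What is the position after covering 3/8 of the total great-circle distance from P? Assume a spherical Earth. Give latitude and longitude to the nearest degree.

≈ 15°N, 29°E

Write both endpoints as unit vectors p₁, p₂ with components (cos φ cos λ, cos φ sin λ, sin φ).
The central angle between the endpoints is δ = arccos(p₁·p₂) ≈ 1.915 rad (109.7°).
Interpolate at f = 3/8 with slerp weights a = sin((1−f)δ)/sin δ ≈ 0.989, b = sin(fδ)/sin δ ≈ 0.699.
p = a·p₁ + b·p₂ ≈ (0.844, 0.465, 0.267); φ = arcsin(p_z) ≈ 15.49°, λ = atan2(p_y, p_x) ≈ 28.83°.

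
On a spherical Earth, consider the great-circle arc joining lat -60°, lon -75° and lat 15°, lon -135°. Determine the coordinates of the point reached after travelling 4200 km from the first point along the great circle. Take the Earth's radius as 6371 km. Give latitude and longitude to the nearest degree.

Write both endpoints as unit vectors p₁, p₂ with components (cos φ cos λ, cos φ sin λ, sin φ).
The central angle between the endpoints is δ = arccos(p₁·p₂) ≈ 1.553 rad (89.0°). The total great-circle distance is δ·R ≈ 1.553 × 6371 ≈ 9897 km, so the target fraction is f = 4200/9897 ≈ 0.424.
Interpolate at f ≈ 0.424 with slerp weights a = sin((1−f)δ)/sin δ ≈ 0.780, b = sin(fδ)/sin δ ≈ 0.613.
p = a·p₁ + b·p₂ ≈ (-0.317, -0.795, -0.517); φ = arcsin(p_z) ≈ -31.12°, λ = atan2(p_y, p_x) ≈ -111.77°.

≈ lat -31°, lon -112°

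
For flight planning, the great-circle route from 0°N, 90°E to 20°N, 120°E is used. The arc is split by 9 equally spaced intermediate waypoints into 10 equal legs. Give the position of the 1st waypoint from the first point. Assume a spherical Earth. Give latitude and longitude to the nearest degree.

Write both endpoints as unit vectors p₁, p₂ with components (cos φ cos λ, cos φ sin λ, sin φ).
The central angle between the endpoints is δ = arccos(p₁·p₂) ≈ 0.620 rad (35.5°).
Interpolate at f = 1/10 with slerp weights a = sin((1−f)δ)/sin δ ≈ 0.911, b = sin(fδ)/sin δ ≈ 0.107.
p = a·p₁ + b·p₂ ≈ (-0.050, 0.998, 0.036); φ = arcsin(p_z) ≈ 2.09°, λ = atan2(p_y, p_x) ≈ 92.87°.

≈ 2°N, 93°E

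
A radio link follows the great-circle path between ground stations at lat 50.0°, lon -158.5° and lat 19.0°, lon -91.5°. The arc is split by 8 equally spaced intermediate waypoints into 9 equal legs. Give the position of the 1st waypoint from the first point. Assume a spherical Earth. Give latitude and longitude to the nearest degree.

≈ lat 49°, lon -148°

Convert each endpoint to a unit vector on the sphere (x = cos φ cos λ, y = cos φ sin λ, z = sin φ).
The central angle between the endpoints is δ = arccos(p₁·p₂) ≈ 1.062 rad (60.9°).
Interpolate at f = 1/9 with slerp weights a = sin((1−f)δ)/sin δ ≈ 0.927, b = sin(fδ)/sin δ ≈ 0.135.
p = a·p₁ + b·p₂ ≈ (-0.558, -0.346, 0.754); φ = arcsin(p_z) ≈ 48.97°, λ = atan2(p_y, p_x) ≈ -148.20°.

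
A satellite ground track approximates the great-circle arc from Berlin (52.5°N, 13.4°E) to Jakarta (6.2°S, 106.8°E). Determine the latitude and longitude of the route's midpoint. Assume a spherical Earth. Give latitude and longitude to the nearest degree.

Write both endpoints as unit vectors p₁, p₂ with components (cos φ cos λ, cos φ sin λ, sin φ).
The central angle between the endpoints is δ = arccos(p₁·p₂) ≈ 1.693 rad (97.0°).
Interpolate at f = 1/2 with slerp weights a = sin((1−f)δ)/sin δ ≈ 0.754, b = sin(fδ)/sin δ ≈ 0.754.
p = a·p₁ + b·p₂ ≈ (0.230, 0.824, 0.517); φ = arcsin(p_z) ≈ 31.14°, λ = atan2(p_y, p_x) ≈ 74.41°.

≈ 31°N, 74°E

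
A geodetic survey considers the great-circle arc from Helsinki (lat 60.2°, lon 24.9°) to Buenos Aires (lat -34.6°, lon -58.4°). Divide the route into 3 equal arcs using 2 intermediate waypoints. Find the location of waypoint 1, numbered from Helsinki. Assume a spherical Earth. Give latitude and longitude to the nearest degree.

Write both endpoints as unit vectors p₁, p₂ with components (cos φ cos λ, cos φ sin λ, sin φ).
The central angle between the endpoints is δ = arccos(p₁·p₂) ≈ 2.032 rad (116.4°).
Interpolate at f = 1/3 with slerp weights a = sin((1−f)δ)/sin δ ≈ 1.091, b = sin(fδ)/sin δ ≈ 0.700.
p = a·p₁ + b·p₂ ≈ (0.794, -0.262, 0.549); φ = arcsin(p_z) ≈ 33.30°, λ = atan2(p_y, p_x) ≈ -18.30°.

≈ lat 33°, lon -18°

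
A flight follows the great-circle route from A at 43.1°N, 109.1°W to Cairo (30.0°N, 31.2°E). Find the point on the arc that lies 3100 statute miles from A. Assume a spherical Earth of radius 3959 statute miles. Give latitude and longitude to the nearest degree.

Convert each endpoint to a unit vector on the sphere (x = cos φ cos λ, y = cos φ sin λ, z = sin φ).
The central angle between the endpoints is δ = arccos(p₁·p₂) ≈ 1.716 rad (98.3°). The total great-circle distance is δ·R ≈ 1.716 × 3959 ≈ 6794 mi, so the target fraction is f = 3100/6794 ≈ 0.456.
Interpolate at f ≈ 0.456 with slerp weights a = sin((1−f)δ)/sin δ ≈ 0.812, b = sin(fδ)/sin δ ≈ 0.713.
p = a·p₁ + b·p₂ ≈ (0.334, -0.240, 0.911); φ = arcsin(p_z) ≈ 65.69°, λ = atan2(p_y, p_x) ≈ -35.74°.

≈ 66°N, 36°W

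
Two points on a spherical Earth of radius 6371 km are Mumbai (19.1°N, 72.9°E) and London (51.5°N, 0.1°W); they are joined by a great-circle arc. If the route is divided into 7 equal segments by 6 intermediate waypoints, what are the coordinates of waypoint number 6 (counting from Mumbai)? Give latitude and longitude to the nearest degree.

≈ 50°N, 14°E

Convert each endpoint to a unit vector on the sphere (x = cos φ cos λ, y = cos φ sin λ, z = sin φ).
The central angle between the endpoints is δ = arccos(p₁·p₂) ≈ 1.128 rad (64.7°).
Interpolate at f = 6/7 with slerp weights a = sin((1−f)δ)/sin δ ≈ 0.178, b = sin(fδ)/sin δ ≈ 0.911.
p = a·p₁ + b·p₂ ≈ (0.616, 0.159, 0.771); φ = arcsin(p_z) ≈ 50.45°, λ = atan2(p_y, p_x) ≈ 14.50°.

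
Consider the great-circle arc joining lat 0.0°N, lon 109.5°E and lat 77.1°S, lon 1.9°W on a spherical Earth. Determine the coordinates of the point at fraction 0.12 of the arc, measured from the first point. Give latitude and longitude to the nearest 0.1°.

≈ lat 11.1°S, lon 107.1°E

Convert each endpoint to a unit vector on the sphere (x = cos φ cos λ, y = cos φ sin λ, z = sin φ).
The central angle between the endpoints is δ = arccos(p₁·p₂) ≈ 1.652 rad (94.7°).
Interpolate at f = 0.12 with slerp weights a = sin((1−f)δ)/sin δ ≈ 0.997, b = sin(fδ)/sin δ ≈ 0.198.
p = a·p₁ + b·p₂ ≈ (-0.289, 0.938, -0.193); φ = arcsin(p_z) ≈ -11.11°, λ = atan2(p_y, p_x) ≈ 107.10°.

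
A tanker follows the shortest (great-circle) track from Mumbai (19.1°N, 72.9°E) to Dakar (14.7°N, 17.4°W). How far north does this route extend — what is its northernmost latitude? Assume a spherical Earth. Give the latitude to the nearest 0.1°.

≈ 23.5°N

The great circle lies in the plane with unit normal n̂ = (p₁ × p₂)/|p₁ × p₂|.
Here n̂_z ≈ -0.917; the vertex latitude is φ_max = arccos|n̂_z| ≈ 23.5°.
Check via Clairaut: cos φ_max = |cos φ₁| · sin C = cos(19.1°)·sin(76.0°) ≈ 0.917, again giving ≈ 23.5°.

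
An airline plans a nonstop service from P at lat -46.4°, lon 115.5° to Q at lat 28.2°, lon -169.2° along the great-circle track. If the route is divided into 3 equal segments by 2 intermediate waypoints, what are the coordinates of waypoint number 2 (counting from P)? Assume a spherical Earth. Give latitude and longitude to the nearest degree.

≈ lat 2°, lon 169°

Convert each endpoint to a unit vector on the sphere (x = cos φ cos λ, y = cos φ sin λ, z = sin φ).
The central angle between the endpoints is δ = arccos(p₁·p₂) ≈ 1.760 rad (100.8°).
Interpolate at f = 2/3 with slerp weights a = sin((1−f)δ)/sin δ ≈ 0.564, b = sin(fδ)/sin δ ≈ 0.939.
p = a·p₁ + b·p₂ ≈ (-0.980, 0.196, 0.035); φ = arcsin(p_z) ≈ 2.03°, λ = atan2(p_y, p_x) ≈ 168.70°.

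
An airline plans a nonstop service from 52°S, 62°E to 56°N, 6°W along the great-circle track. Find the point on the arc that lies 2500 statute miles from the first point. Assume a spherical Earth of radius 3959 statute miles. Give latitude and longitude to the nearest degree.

≈ 20°S, 39°E

Write both endpoints as unit vectors p₁, p₂ with components (cos φ cos λ, cos φ sin λ, sin φ).
The central angle between the endpoints is δ = arccos(p₁·p₂) ≈ 2.123 rad (121.6°). The total great-circle distance is δ·R ≈ 2.123 × 3959 ≈ 8404 mi, so the target fraction is f = 2500/8404 ≈ 0.297.
Interpolate at f ≈ 0.297 with slerp weights a = sin((1−f)δ)/sin δ ≈ 1.171, b = sin(fδ)/sin δ ≈ 0.693.
p = a·p₁ + b·p₂ ≈ (0.724, 0.596, -0.348); φ = arcsin(p_z) ≈ -20.35°, λ = atan2(p_y, p_x) ≈ 39.46°.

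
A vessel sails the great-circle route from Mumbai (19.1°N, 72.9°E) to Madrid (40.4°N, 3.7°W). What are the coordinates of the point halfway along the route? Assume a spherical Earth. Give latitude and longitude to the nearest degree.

≈ (36°N, 39°E)

Write both endpoints as unit vectors p₁, p₂ with components (cos φ cos λ, cos φ sin λ, sin φ).
The central angle between the endpoints is δ = arccos(p₁·p₂) ≈ 1.182 rad (67.7°).
Interpolate at f = 1/2 with slerp weights a = sin((1−f)δ)/sin δ ≈ 0.602, b = sin(fδ)/sin δ ≈ 0.602.
p = a·p₁ + b·p₂ ≈ (0.625, 0.514, 0.587); φ = arcsin(p_z) ≈ 35.97°, λ = atan2(p_y, p_x) ≈ 39.45°.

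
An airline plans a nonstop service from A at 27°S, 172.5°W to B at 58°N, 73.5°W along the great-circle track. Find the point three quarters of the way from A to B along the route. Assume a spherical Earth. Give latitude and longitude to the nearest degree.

≈ 45°N, 117°W

From cos δ = sin φ₁ sin φ₂ + cos φ₁ cos φ₂ cos Δλ, the central angle is δ ≈ 2.048 rad (117.3°).
Interpolate at f = 3/4 with slerp weights a = sin((1−f)δ)/sin δ ≈ 0.551, b = sin(fδ)/sin δ ≈ 1.125.
p = a·p₁ + b·p₂ ≈ (-0.318, -0.636, 0.704); φ = arcsin(p_z) ≈ 44.72°, λ = atan2(p_y, p_x) ≈ -116.56°.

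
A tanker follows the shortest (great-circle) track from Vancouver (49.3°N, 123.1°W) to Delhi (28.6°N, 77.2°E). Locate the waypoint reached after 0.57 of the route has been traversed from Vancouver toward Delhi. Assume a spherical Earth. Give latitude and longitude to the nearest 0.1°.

≈ 68.9°N, 103.0°E

From cos δ = sin φ₁ sin φ₂ + cos φ₁ cos φ₂ cos Δλ, the central angle is δ ≈ 1.746 rad (100.0°).
Interpolate at f = 0.57 with slerp weights a = sin((1−f)δ)/sin δ ≈ 0.693, b = sin(fδ)/sin δ ≈ 0.852.
p = a·p₁ + b·p₂ ≈ (-0.081, 0.351, 0.933); φ = arcsin(p_z) ≈ 68.89°, λ = atan2(p_y, p_x) ≈ 103.00°.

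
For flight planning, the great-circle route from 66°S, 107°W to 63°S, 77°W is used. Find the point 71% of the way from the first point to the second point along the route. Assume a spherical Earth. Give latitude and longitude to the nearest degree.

≈ 64°S, 85°W

Convert each endpoint to a unit vector on the sphere (x = cos φ cos λ, y = cos φ sin λ, z = sin φ).
The central angle between the endpoints is δ = arccos(p₁·p₂) ≈ 0.229 rad (13.1°).
Interpolate at f = 0.71 with slerp weights a = sin((1−f)δ)/sin δ ≈ 0.292, b = sin(fδ)/sin δ ≈ 0.713.
p = a·p₁ + b·p₂ ≈ (0.038, -0.429, -0.902); φ = arcsin(p_z) ≈ -64.48°, λ = atan2(p_y, p_x) ≈ -84.93°.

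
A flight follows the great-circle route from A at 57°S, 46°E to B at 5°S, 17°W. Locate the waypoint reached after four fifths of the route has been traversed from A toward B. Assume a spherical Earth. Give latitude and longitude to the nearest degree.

≈ 17°S, 9°W

Write both endpoints as unit vectors p₁, p₂ with components (cos φ cos λ, cos φ sin λ, sin φ).
The central angle between the endpoints is δ = arccos(p₁·p₂) ≈ 1.246 rad (71.4°).
Interpolate at f = 4/5 with slerp weights a = sin((1−f)δ)/sin δ ≈ 0.260, b = sin(fδ)/sin δ ≈ 0.886.
p = a·p₁ + b·p₂ ≈ (0.943, -0.156, -0.295); φ = arcsin(p_z) ≈ -17.18°, λ = atan2(p_y, p_x) ≈ -9.41°.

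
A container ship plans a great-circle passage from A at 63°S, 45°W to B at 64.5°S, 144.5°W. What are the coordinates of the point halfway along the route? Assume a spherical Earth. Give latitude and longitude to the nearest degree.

Convert each endpoint to a unit vector on the sphere (x = cos φ cos λ, y = cos φ sin λ, z = sin φ).
The central angle between the endpoints is δ = arccos(p₁·p₂) ≈ 0.689 rad (39.5°).
Interpolate at f = 1/2 with slerp weights a = sin((1−f)δ)/sin δ ≈ 0.531, b = sin(fδ)/sin δ ≈ 0.531.
p = a·p₁ + b·p₂ ≈ (-0.016, -0.303, -0.953); φ = arcsin(p_z) ≈ -72.32°, λ = atan2(p_y, p_x) ≈ -92.95°.

≈ 72°S, 93°W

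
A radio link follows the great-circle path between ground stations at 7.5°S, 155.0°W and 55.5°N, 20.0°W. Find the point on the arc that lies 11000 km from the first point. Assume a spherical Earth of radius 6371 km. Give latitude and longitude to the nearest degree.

Convert each endpoint to a unit vector on the sphere (x = cos φ cos λ, y = cos φ sin λ, z = sin φ).
The central angle between the endpoints is δ = arccos(p₁·p₂) ≈ 2.100 rad (120.3°). The total great-circle distance is δ·R ≈ 2.100 × 6371 ≈ 13378 km, so the target fraction is f = 11000/13378 ≈ 0.822.
Interpolate at f ≈ 0.822 with slerp weights a = sin((1−f)δ)/sin δ ≈ 0.422, b = sin(fδ)/sin δ ≈ 1.144.
p = a·p₁ + b·p₂ ≈ (0.230, -0.399, 0.888); φ = arcsin(p_z) ≈ 62.61°, λ = atan2(p_y, p_x) ≈ -60.06°.

≈ 63°N, 60°W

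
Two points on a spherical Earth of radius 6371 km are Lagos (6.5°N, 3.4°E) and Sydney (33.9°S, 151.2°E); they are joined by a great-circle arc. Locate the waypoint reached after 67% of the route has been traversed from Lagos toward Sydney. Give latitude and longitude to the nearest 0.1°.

≈ (47.1°S, 91.5°E)

The haversine formula gives a central angle δ ≈ 2.436 rad (139.6°) between the endpoints.
Interpolate at f = 0.67 with slerp weights a = sin((1−f)δ)/sin δ ≈ 1.110, b = sin(fδ)/sin δ ≈ 1.538.
p = a·p₁ + b·p₂ ≈ (-0.018, 0.681, -0.732); φ = arcsin(p_z) ≈ -47.09°, λ = atan2(p_y, p_x) ≈ 91.55°.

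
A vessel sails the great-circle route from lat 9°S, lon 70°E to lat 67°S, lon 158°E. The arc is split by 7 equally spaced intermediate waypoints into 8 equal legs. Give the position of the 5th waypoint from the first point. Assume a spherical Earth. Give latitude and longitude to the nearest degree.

Write both endpoints as unit vectors p₁, p₂ with components (cos φ cos λ, cos φ sin λ, sin φ).
The central angle between the endpoints is δ = arccos(p₁·p₂) ≈ 1.413 rad (80.9°).
Interpolate at f = 5/8 with slerp weights a = sin((1−f)δ)/sin δ ≈ 0.512, b = sin(fδ)/sin δ ≈ 0.782.
p = a·p₁ + b·p₂ ≈ (-0.111, 0.589, -0.800); φ = arcsin(p_z) ≈ -53.15°, λ = atan2(p_y, p_x) ≈ 100.62°.

≈ lat 53°S, lon 101°E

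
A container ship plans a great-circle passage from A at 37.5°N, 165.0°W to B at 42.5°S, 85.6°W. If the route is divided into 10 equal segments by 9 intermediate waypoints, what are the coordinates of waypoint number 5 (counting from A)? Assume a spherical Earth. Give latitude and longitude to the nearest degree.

≈ 3°S, 127°W

From cos δ = sin φ₁ sin φ₂ + cos φ₁ cos φ₂ cos Δλ, the central angle is δ ≈ 1.879 rad (107.7°).
Interpolate at f = 5/10 with slerp weights a = sin((1−f)δ)/sin δ ≈ 0.847, b = sin(fδ)/sin δ ≈ 0.847.
p = a·p₁ + b·p₂ ≈ (-0.601, -0.797, -0.057); φ = arcsin(p_z) ≈ -3.25°, λ = atan2(p_y, p_x) ≈ -127.04°.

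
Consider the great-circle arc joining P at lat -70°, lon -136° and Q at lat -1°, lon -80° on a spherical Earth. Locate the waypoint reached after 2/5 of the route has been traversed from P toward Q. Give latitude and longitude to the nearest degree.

Convert each endpoint to a unit vector on the sphere (x = cos φ cos λ, y = cos φ sin λ, z = sin φ).
The central angle between the endpoints is δ = arccos(p₁·p₂) ≈ 1.362 rad (78.0°).
Interpolate at f = 2/5 with slerp weights a = sin((1−f)δ)/sin δ ≈ 0.745, b = sin(fδ)/sin δ ≈ 0.530.
p = a·p₁ + b·p₂ ≈ (-0.091, -0.699, -0.710); φ = arcsin(p_z) ≈ -45.20°, λ = atan2(p_y, p_x) ≈ -97.45°.

≈ lat -45°, lon -97°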